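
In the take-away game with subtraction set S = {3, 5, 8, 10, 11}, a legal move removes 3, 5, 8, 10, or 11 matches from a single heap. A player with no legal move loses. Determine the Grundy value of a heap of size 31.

1

n :  0  1  2  3  4  5  6  7  8  9 10 11 12 13 14 15 16 17 18 19 20 21 22 23 24 25 26 27 28 29 30 31
G :  0  0  0  1  1  1  2  2  2  3  3  3  4  4  0  0  0  1  1  1  2  2  2  3  3  3  4  4  0  0  0  1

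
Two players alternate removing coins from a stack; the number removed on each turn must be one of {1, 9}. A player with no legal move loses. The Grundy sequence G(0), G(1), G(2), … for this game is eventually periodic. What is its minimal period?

G(0) = 0
G(1) = mex{0} = 1
G(2) = mex{1} = 0
G(3) = mex{0} = 1
G(4) = mex{1} = 0
G(5) = mex{0} = 1
G(6) = mex{1} = 0
G(7) = mex{0} = 1
G(8) = mex{1} = 0
G(9) = mex{0,0} = 1
G(10) = mex{1,1} = 0
G(11) = mex{0,0} = 1
G(12) = mex{1,1} = 0
G(13) = mex{0,0} = 1
G(14) = mex{1,1} = 0
G(n+2) = G(n) holds for n = 0,…,8 (a full window of length max(S) = 9), so the sequence is purely periodic with period 2.

2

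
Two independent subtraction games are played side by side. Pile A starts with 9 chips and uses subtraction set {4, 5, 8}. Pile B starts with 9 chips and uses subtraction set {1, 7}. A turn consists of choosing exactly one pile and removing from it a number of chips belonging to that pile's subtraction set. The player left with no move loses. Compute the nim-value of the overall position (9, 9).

Pile A, S = {4, 5, 8}:
n : 0 1 2 3 4 5 6 7 8 9
G : 0 0 0 0 1 1 1 1 2 2
G_A(9) = 2.
Pile B, S = {1, 7}:
n : 0 1 2 3 4 5 6 7 8 9
G : 0 1 0 1 0 1 0 1 0 1
G_B(9) = 1.
Combined Grundy value = 2 ⊕ 1 = 3.

3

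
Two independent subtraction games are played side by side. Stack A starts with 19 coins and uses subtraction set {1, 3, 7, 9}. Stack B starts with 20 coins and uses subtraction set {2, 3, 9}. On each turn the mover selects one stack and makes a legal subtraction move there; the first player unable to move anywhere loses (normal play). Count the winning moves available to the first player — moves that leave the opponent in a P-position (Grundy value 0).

Stack A, S = {1, 3, 7, 9}:
n :  0  1  2  3  4  5  6  7  8  9 10 11 12 13 14 15 16 17 18 19
G :  0  1  0  1  0  1  0  1  0  1  0  1  0  1  0  1  0  1  0  1
G_A(19) = 1.
Stack B, S = {2, 3, 9}:
G(0) = 0
G(1) = mex{} = 0
G(2) = mex{0} = 1
G(3) = mex{0,0} = 1
G(4) = mex{1,0} = 2
G(5) = mex{1,1} = 0
G(6) = mex{2,1} = 0
G(7) = mex{0,2} = 1
G(8) = mex{0,0} = 1
G(9) = mex{1,0,0} = 2
G(10) = mex{1,1,0} = 2
G(11) = mex{2,1,1} = 0
G(12) = mex{2,2,1} = 0
G(13) = mex{0,2,2} = 1
G(14) = mex{0,0,0} = 1
G(15) = mex{1,0,0} = 2
G(16) = mex{1,1,1} = 0
G(17) = mex{2,1,1} = 0
G(18) = mex{0,2,2} = 1
G(19) = mex{0,0,2} = 1
G(20) = mex{1,0,0} = 2
G_B(20) = 2.
Combined Grundy value = 1 ⊕ 2 = 3.
A winning move leaves total XOR = 0, i.e. changes one component's Grundy value g to g ⊕ X where X is the current total.
Stack A: need g' = 1⊕3 = 2. Options: 19−1→G=0, 19−3→G=0, 19−7→G=0, 19−9→G=0. Hits: 0.
Stack B: need g' = 2⊕3 = 1. Options: 20−2→G=1, 20−3→G=0, 20−9→G=0. Hits: 1.

1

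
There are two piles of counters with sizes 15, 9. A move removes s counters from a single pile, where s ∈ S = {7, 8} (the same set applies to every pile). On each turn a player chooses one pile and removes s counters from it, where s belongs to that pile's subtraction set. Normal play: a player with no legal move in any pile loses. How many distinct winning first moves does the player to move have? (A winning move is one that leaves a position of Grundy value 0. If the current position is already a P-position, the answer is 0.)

All piles use S = {7, 8}:
n :  0  1  2  3  4  5  6  7  8  9 10 11 12 13 14 15
G :  0  0  0  0  0  0  0  1  1  1  1  1  1  1  2  0
Pile A: G(15) = 0.
Pile B: G(9) = 1.
Combined Grundy value = 0 ⊕ 1 = 1.
A winning move leaves total XOR = 0, i.e. changes one component's Grundy value g to g ⊕ X where X is the current total.
Pile A: need g' = 0⊕1 = 1. Options: 15−7→G=1, 15−8→G=1. Hits: 2.
Pile B: need g' = 1⊕1 = 0. Options: 9−7→G=0, 9−8→G=0. Hits: 2.

4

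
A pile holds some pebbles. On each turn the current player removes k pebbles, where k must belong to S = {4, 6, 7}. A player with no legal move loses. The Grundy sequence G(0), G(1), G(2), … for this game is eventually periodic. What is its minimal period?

n :  0  1  2  3  4  5  6  7  8  9 10 11 12 13 14 15 16 17 18 19 20 21 22 23
G :  0  0  0  0  1  1  1  1  2  2  2  0  0  0  0  1  1  1  1  2  2  2  0  0
G(n+11) = G(n) holds for n = 0,…,6 (a full window of length max(S) = 7), so the sequence is purely periodic with period 11.

11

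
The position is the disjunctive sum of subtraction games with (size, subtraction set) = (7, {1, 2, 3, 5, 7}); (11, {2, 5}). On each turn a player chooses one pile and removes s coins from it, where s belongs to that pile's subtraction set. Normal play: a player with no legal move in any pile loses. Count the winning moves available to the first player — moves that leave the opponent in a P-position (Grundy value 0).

Pile A, S = {1, 2, 3, 5, 7}:
G(0) = 0
G(1) = mex{0} = 1
G(2) = mex{1,0} = 2
G(3) = mex{2,1,0} = 3
G(4) = mex{3,2,1} = 0
G(5) = mex{0,3,2,0} = 1
G(6) = mex{1,0,3,1} = 2
G(7) = mex{2,1,0,2,0} = 3
G_A(7) = 3.
Pile B, S = {2, 5}:
n :  0  1  2  3  4  5  6  7  8  9 10 11
G :  0  0  1  1  0  2  1  0  0  1  1  0
G_B(11) = 0.
Combined Grundy value = 3 ⊕ 0 = 3.
A winning move leaves total XOR = 0, i.e. changes one component's Grundy value g to g ⊕ X where X is the current total.
Pile A: need g' = 3⊕3 = 0. Options: 7−1→G=2, 7−2→G=1, 7−3→G=0, 7−5→G=2, 7−7→G=0. Hits: 2.
Pile B: need g' = 0⊕3 = 3. Options: 11−2→G=1, 11−5→G=1. Hits: 0.

2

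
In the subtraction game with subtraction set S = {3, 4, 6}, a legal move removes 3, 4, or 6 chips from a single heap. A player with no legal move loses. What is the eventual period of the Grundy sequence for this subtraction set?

9

G(0) = 0
G(1) = mex{} = 0
G(2) = mex{} = 0
G(3) = mex{0} = 1
G(4) = mex{0,0} = 1
G(5) = mex{0,0} = 1
G(6) = mex{1,0,0} = 2
G(7) = mex{1,1,0} = 2
G(8) = mex{1,1,0} = 2
G(9) = mex{2,1,1} = 0
G(10) = mex{2,2,1} = 0
G(11) = mex{2,2,1} = 0
G(12) = mex{0,2,2} = 1
G(13) = mex{0,0,2} = 1
G(14) = mex{0,0,2} = 1
G(15) = mex{1,0,0} = 2
G(16) = mex{1,1,0} = 2
G(17) = mex{1,1,0} = 2
G(18) = mex{2,1,1} = 0
G(19) = mex{2,2,1} = 0
G(n+9) = G(n) holds for n = 0,…,5 (a full window of length max(S) = 6), so the sequence is purely periodic with period 9.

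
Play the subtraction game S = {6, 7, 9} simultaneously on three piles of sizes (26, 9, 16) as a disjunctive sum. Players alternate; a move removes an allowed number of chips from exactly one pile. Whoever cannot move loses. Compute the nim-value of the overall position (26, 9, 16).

0

All piles use S = {6, 7, 9}:
G(0) = 0
G(1) = mex{} = 0
G(2) = mex{} = 0
G(3) = mex{} = 0
G(4) = mex{} = 0
G(5) = mex{} = 0
G(6) = mex{0} = 1
G(7) = mex{0,0} = 1
G(8) = mex{0,0} = 1
G(9) = mex{0,0,0} = 1
G(10) = mex{0,0,0} = 1
G(11) = mex{0,0,0} = 1
G(12) = mex{1,0,0} = 2
G(13) = mex{1,1,0} = 2
G(14) = mex{1,1,0} = 2
G(15) = mex{1,1,1} = 0
G(16) = mex{1,1,1} = 0
G(17) = mex{1,1,1} = 0
G(18) = mex{2,1,1} = 0
G(19) = mex{2,2,1} = 0
G(20) = mex{2,2,1} = 0
G(21) = mex{0,2,2} = 1
G(22) = mex{0,0,2} = 1
G(23) = mex{0,0,2} = 1
G(24) = mex{0,0,0} = 1
G(25) = mex{0,0,0} = 1
G(26) = mex{0,0,0} = 1
Pile A: G(26) = 1.
Pile B: G(9) = 1.
Pile C: G(16) = 0.
Combined Grundy value = 1 ⊕ 1 ⊕ 0 = 0.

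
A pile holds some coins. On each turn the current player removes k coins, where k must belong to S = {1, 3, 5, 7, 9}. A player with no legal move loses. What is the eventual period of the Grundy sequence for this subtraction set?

2

G(0) = 0
G(1) = mex{0} = 1
G(2) = mex{1} = 0
G(3) = mex{0,0} = 1
G(4) = mex{1,1} = 0
G(5) = mex{0,0,0} = 1
G(6) = mex{1,1,1} = 0
G(7) = mex{0,0,0,0} = 1
G(8) = mex{1,1,1,1} = 0
G(9) = mex{0,0,0,0,0} = 1
G(10) = mex{1,1,1,1,1} = 0
G(11) = mex{0,0,0,0,0} = 1
G(12) = mex{1,1,1,1,1} = 0
G(13) = mex{0,0,0,0,0} = 1
G(14) = mex{1,1,1,1,1} = 0
G(n+2) = G(n) holds for n = 0,…,8 (a full window of length max(S) = 9), so the sequence is purely periodic with period 2.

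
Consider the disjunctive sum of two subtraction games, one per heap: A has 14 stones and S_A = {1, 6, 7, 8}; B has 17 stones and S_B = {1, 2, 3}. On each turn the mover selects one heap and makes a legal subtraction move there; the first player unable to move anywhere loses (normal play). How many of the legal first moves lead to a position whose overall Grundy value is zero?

Heap A, S = {1, 6, 7, 8}:
n :  0  1  2  3  4  5  6  7  8  9 10 11 12 13 14
G :  0  1  0  1  0  1  2  3  2  3  2  3  4  0  1
G_A(14) = 1.
Heap B, S = {1, 2, 3}:
G(0) = 0
G(1) = mex{0} = 1
G(2) = mex{1,0} = 2
G(3) = mex{2,1,0} = 3
G(4) = mex{3,2,1} = 0
G(5) = mex{0,3,2} = 1
G(6) = mex{1,0,3} = 2
G(7) = mex{2,1,0} = 3
G(8) = mex{3,2,1} = 0
G(9) = mex{0,3,2} = 1
G(10) = mex{1,0,3} = 2
G(11) = mex{2,1,0} = 3
G(12) = mex{3,2,1} = 0
G(13) = mex{0,3,2} = 1
G(14) = mex{1,0,3} = 2
G(15) = mex{2,1,0} = 3
G(16) = mex{3,2,1} = 0
G(17) = mex{0,3,2} = 1
G_B(17) = 1.
Combined Grundy value = 1 ⊕ 1 = 0.
A winning move leaves total XOR = 0, i.e. changes one component's Grundy value g to g ⊕ X where X is the current total.
Heap A: target g' = 1⊕0 = 1, but every legal move changes the Grundy value (mex property), so 0 moves.
Heap B: target g' = 1⊕0 = 1, but every legal move changes the Grundy value (mex property), so 0 moves.

0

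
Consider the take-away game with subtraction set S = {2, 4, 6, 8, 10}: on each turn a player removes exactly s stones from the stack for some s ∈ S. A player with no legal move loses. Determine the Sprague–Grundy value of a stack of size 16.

2

G(0) = 0
G(1) = mex{} = 0
G(2) = mex{0} = 1
G(3) = mex{0} = 1
G(4) = mex{1,0} = 2
G(5) = mex{1,0} = 2
G(6) = mex{2,1,0} = 3
G(7) = mex{2,1,0} = 3
G(8) = mex{3,2,1,0} = 4
G(9) = mex{3,2,1,0} = 4
G(10) = mex{4,3,2,1,0} = 5
G(11) = mex{4,3,2,1,0} = 5
G(12) = mex{5,4,3,2,1} = 0
G(13) = mex{5,4,3,2,1} = 0
G(14) = mex{0,5,4,3,2} = 1
G(15) = mex{0,5,4,3,2} = 1
G(16) = mex{1,0,5,4,3} = 2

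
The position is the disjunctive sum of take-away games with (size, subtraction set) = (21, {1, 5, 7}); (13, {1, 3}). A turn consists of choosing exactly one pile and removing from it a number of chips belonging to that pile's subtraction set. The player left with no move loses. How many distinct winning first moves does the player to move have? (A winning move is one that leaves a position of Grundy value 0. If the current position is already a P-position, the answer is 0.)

Pile A, S = {1, 5, 7}:
n :  0  1  2  3  4  5  6  7  8  9 10 11 12 13 14 15 16 17 18 19 20 21
G :  0  1  0  1  0  1  0  1  0  1  0  1  0  1  0  1  0  1  0  1  0  1
G_A(21) = 1.
Pile B, S = {1, 3}:
n :  0  1  2  3  4  5  6  7  8  9 10 11 12 13
G :  0  1  0  1  0  1  0  1  0  1  0  1  0  1
G_B(13) = 1.
Combined Grundy value = 1 ⊕ 1 = 0.
A winning move leaves total XOR = 0, i.e. changes one component's Grundy value g to g ⊕ X where X is the current total.
Pile A: target g' = 1⊕0 = 1, but every legal move changes the Grundy value (mex property), so 0 moves.
Pile B: target g' = 1⊕0 = 1, but every legal move changes the Grundy value (mex property), so 0 moves.

0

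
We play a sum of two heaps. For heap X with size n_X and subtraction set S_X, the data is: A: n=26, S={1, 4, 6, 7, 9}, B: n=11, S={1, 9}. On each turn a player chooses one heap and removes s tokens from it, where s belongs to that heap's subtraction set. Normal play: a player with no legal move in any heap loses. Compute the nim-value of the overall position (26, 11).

1

Heap A, S = {1, 4, 6, 7, 9}:
n :  0  1  2  3  4  5  6  7  8  9 10 11 12 13 14 15 16 17 18 19 20 21 22 23 24 25 26
G :  0  1  0  1  2  0  1  2  3  2  0  1  2  0  1  0  1  2  0  1  2  3  2  0  1  2  0
G_A(26) = 0.
Heap B, S = {1, 9}:
n :  0  1  2  3  4  5  6  7  8  9 10 11
G :  0  1  0  1  0  1  0  1  0  1  0  1
G_B(11) = 1.
Combined Grundy value = 0 ⊕ 1 = 1.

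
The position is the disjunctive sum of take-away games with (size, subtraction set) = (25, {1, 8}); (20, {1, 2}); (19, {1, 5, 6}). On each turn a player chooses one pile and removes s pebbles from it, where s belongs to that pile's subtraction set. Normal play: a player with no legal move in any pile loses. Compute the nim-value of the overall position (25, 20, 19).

1

Pile A, S = {1, 8}:
G(0) = 0
G(1) = mex{0} = 1
G(2) = mex{1} = 0
G(3) = mex{0} = 1
G(4) = mex{1} = 0
G(5) = mex{0} = 1
G(6) = mex{1} = 0
G(7) = mex{0} = 1
G(8) = mex{1,0} = 2
G(9) = mex{2,1} = 0
G(10) = mex{0,0} = 1
G(11) = mex{1,1} = 0
G(12) = mex{0,0} = 1
G(13) = mex{1,1} = 0
G(14) = mex{0,0} = 1
G(15) = mex{1,1} = 0
G(16) = mex{0,2} = 1
G(17) = mex{1,0} = 2
G(18) = mex{2,1} = 0
G(19) = mex{0,0} = 1
G(20) = mex{1,1} = 0
G(21) = mex{0,0} = 1
G(22) = mex{1,1} = 0
G(23) = mex{0,0} = 1
G(24) = mex{1,1} = 0
G(25) = mex{0,2} = 1
G_A(25) = 1.
Pile B, S = {1, 2}:
G(0) = 0
G(1) = mex{0} = 1
G(2) = mex{1,0} = 2
G(3) = mex{2,1} = 0
G(4) = mex{0,2} = 1
G(5) = mex{1,0} = 2
G(6) = mex{2,1} = 0
G(7) = mex{0,2} = 1
G(8) = mex{1,0} = 2
G(9) = mex{2,1} = 0
G(10) = mex{0,2} = 1
G(11) = mex{1,0} = 2
G(12) = mex{2,1} = 0
G(13) = mex{0,2} = 1
G(14) = mex{1,0} = 2
G(15) = mex{2,1} = 0
G(16) = mex{0,2} = 1
G(17) = mex{1,0} = 2
G(18) = mex{2,1} = 0
G(19) = mex{0,2} = 1
G(20) = mex{1,0} = 2
G_B(20) = 2.
Pile C, S = {1, 5, 6}:
G(0) = 0
G(1) = mex{0} = 1
G(2) = mex{1} = 0
G(3) = mex{0} = 1
G(4) = mex{1} = 0
G(5) = mex{0,0} = 1
G(6) = mex{1,1,0} = 2
G(7) = mex{2,0,1} = 3
G(8) = mex{3,1,0} = 2
G(9) = mex{2,0,1} = 3
G(10) = mex{3,1,0} = 2
G(11) = mex{2,2,1} = 0
G(12) = mex{0,3,2} = 1
G(13) = mex{1,2,3} = 0
G(14) = mex{0,3,2} = 1
G(15) = mex{1,2,3} = 0
G(16) = mex{0,0,2} = 1
G(17) = mex{1,1,0} = 2
G(18) = mex{2,0,1} = 3
G(19) = mex{3,1,0} = 2
G_C(19) = 2.
Combined Grundy value = 1 ⊕ 2 ⊕ 2 = 1.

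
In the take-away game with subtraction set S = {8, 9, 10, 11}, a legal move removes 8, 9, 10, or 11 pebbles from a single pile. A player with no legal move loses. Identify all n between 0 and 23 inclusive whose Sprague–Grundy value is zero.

n :  0  1  2  3  4  5  6  7  8  9 10 11 12 13 14 15 16 17 18 19 20 21 22 23
G :  0  0  0  0  0  0  0  0  1  1  1  1  1  1  1  1  2  2  2  0  0  0  0  0
P-positions are exactly the n with G(n) = 0.

0, 1, 2, 3, 4, 5, 6, 7, 19, 20, 21, 22, 23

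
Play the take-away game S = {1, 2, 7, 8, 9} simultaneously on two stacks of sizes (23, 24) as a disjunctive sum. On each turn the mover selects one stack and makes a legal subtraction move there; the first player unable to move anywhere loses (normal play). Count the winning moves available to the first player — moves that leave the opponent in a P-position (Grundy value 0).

3

All stacks use S = {1, 2, 7, 8, 9}:
G(0) = 0
G(1) = mex{0} = 1
G(2) = mex{1,0} = 2
G(3) = mex{2,1} = 0
G(4) = mex{0,2} = 1
G(5) = mex{1,0} = 2
G(6) = mex{2,1} = 0
G(7) = mex{0,2,0} = 1
G(8) = mex{1,0,1,0} = 2
G(9) = mex{2,1,2,1,0} = 3
G(10) = mex{3,2,0,2,1} = 4
G(11) = mex{4,3,1,0,2} = 5
G(12) = mex{5,4,2,1,0} = 3
G(13) = mex{3,5,0,2,1} = 4
G(14) = mex{4,3,1,0,2} = 5
G(15) = mex{5,4,2,1,0} = 3
G(16) = mex{3,5,3,2,1} = 0
G(17) = mex{0,3,4,3,2} = 1
G(18) = mex{1,0,5,4,3} = 2
G(19) = mex{2,1,3,5,4} = 0
G(20) = mex{0,2,4,3,5} = 1
G(21) = mex{1,0,5,4,3} = 2
G(22) = mex{2,1,3,5,4} = 0
G(23) = mex{0,2,0,3,5} = 1
G(24) = mex{1,0,1,0,3} = 2
Stack A: G(23) = 1.
Stack B: G(24) = 2.
Combined Grundy value = 1 ⊕ 2 = 3.
A winning move leaves total XOR = 0, i.e. changes one component's Grundy value g to g ⊕ X where X is the current total.
Stack A: need g' = 1⊕3 = 2. Options: 23−1→G=0, 23−2→G=2, 23−7→G=0, 23−8→G=3, 23−9→G=5. Hits: 1.
Stack B: need g' = 2⊕3 = 1. Options: 24−1→G=1, 24−2→G=0, 24−7→G=1, 24−8→G=0, 24−9→G=3. Hits: 2.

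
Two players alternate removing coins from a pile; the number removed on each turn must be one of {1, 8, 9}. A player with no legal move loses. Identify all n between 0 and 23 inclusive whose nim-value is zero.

0, 2, 4, 6, 16, 18, 20, 22

n :  0  1  2  3  4  5  6  7  8  9 10 11 12 13 14 15 16 17 18 19 20 21 22 23
G :  0  1  0  1  0  1  0  1  2  3  2  3  2  3  2  3  0  1  0  1  0  1  0  1
P-positions are exactly the n with G(n) = 0.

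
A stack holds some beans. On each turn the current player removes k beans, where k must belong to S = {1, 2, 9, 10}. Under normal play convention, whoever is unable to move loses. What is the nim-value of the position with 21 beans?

4

G(0) = 0
G(1) = mex{0} = 1
G(2) = mex{1,0} = 2
G(3) = mex{2,1} = 0
G(4) = mex{0,2} = 1
G(5) = mex{1,0} = 2
G(6) = mex{2,1} = 0
G(7) = mex{0,2} = 1
G(8) = mex{1,0} = 2
G(9) = mex{2,1,0} = 3
G(10) = mex{3,2,1,0} = 4
G(11) = mex{4,3,2,1} = 0
G(12) = mex{0,4,0,2} = 1
G(13) = mex{1,0,1,0} = 2
G(14) = mex{2,1,2,1} = 0
G(15) = mex{0,2,0,2} = 1
G(16) = mex{1,0,1,0} = 2
G(17) = mex{2,1,2,1} = 0
G(18) = mex{0,2,3,2} = 1
G(19) = mex{1,0,4,3} = 2
G(20) = mex{2,1,0,4} = 3
G(21) = mex{3,2,1,0} = 4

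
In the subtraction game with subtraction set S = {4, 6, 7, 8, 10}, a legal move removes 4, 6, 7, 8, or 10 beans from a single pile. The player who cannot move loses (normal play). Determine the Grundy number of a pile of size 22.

n :  0  1  2  3  4  5  6  7  8  9 10 11 12 13 14 15 16 17 18 19 20 21 22
G :  0  0  0  0  1  1  1  1  2  2  2  2  3  3  0  0  0  0  1  1  1  1  2

2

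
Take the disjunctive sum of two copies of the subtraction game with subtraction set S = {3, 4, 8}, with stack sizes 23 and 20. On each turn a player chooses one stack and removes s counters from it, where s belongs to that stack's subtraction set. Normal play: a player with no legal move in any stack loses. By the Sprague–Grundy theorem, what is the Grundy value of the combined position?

1

All stacks use S = {3, 4, 8}:
G(0) = 0
G(1) = mex{} = 0
G(2) = mex{} = 0
G(3) = mex{0} = 1
G(4) = mex{0,0} = 1
G(5) = mex{0,0} = 1
G(6) = mex{1,0} = 2
G(7) = mex{1,1} = 0
G(8) = mex{1,1,0} = 2
G(9) = mex{2,1,0} = 3
G(10) = mex{0,2,0} = 1
G(11) = mex{2,0,1} = 3
G(12) = mex{3,2,1} = 0
G(13) = mex{1,3,1} = 0
G(14) = mex{3,1,2} = 0
G(15) = mex{0,3,0} = 1
G(16) = mex{0,0,2} = 1
G(17) = mex{0,0,3} = 1
G(18) = mex{1,0,1} = 2
G(19) = mex{1,1,3} = 0
G(20) = mex{1,1,0} = 2
G(21) = mex{2,1,0} = 3
G(22) = mex{0,2,0} = 1
G(23) = mex{2,0,1} = 3
Stack A: G(23) = 3.
Stack B: G(20) = 2.
Combined Grundy value = 3 ⊕ 2 = 1.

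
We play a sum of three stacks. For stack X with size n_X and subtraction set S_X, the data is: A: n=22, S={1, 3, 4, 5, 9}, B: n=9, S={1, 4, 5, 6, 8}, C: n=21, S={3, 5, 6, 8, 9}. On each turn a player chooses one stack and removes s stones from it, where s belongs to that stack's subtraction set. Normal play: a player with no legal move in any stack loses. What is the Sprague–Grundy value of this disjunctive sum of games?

Stack A, S = {1, 3, 4, 5, 9}:
G(0) = 0
G(1) = mex{0} = 1
G(2) = mex{1} = 0
G(3) = mex{0,0} = 1
G(4) = mex{1,1,0} = 2
G(5) = mex{2,0,1,0} = 3
G(6) = mex{3,1,0,1} = 2
G(7) = mex{2,2,1,0} = 3
G(8) = mex{3,3,2,1} = 0
G(9) = mex{0,2,3,2,0} = 1
G(10) = mex{1,3,2,3,1} = 0
G(11) = mex{0,0,3,2,0} = 1
G(12) = mex{1,1,0,3,1} = 2
G(13) = mex{2,0,1,0,2} = 3
G(14) = mex{3,1,0,1,3} = 2
G(15) = mex{2,2,1,0,2} = 3
G(16) = mex{3,3,2,1,3} = 0
G(17) = mex{0,2,3,2,0} = 1
G(18) = mex{1,3,2,3,1} = 0
G(19) = mex{0,0,3,2,0} = 1
G(20) = mex{1,1,0,3,1} = 2
G(21) = mex{2,0,1,0,2} = 3
G(22) = mex{3,1,0,1,3} = 2
G_A(22) = 2.
Stack B, S = {1, 4, 5, 6, 8}:
n : 0 1 2 3 4 5 6 7 8 9
G : 0 1 0 1 2 3 2 3 4 0
G_B(9) = 0.
Stack C, S = {3, 5, 6, 8, 9}:
G(0) = 0
G(1) = mex{} = 0
G(2) = mex{} = 0
G(3) = mex{0} = 1
G(4) = mex{0} = 1
G(5) = mex{0,0} = 1
G(6) = mex{1,0,0} = 2
G(7) = mex{1,0,0} = 2
G(8) = mex{1,1,0,0} = 2
G(9) = mex{2,1,1,0,0} = 3
G(10) = mex{2,1,1,0,0} = 3
G(11) = mex{2,2,1,1,0} = 3
G(12) = mex{3,2,2,1,1} = 0
G(13) = mex{3,2,2,1,1} = 0
G(14) = mex{3,3,2,2,1} = 0
G(15) = mex{0,3,3,2,2} = 1
G(16) = mex{0,3,3,2,2} = 1
G(17) = mex{0,0,3,3,2} = 1
G(18) = mex{1,0,0,3,3} = 2
G(19) = mex{1,0,0,3,3} = 2
G(20) = mex{1,1,0,0,3} = 2
G(21) = mex{2,1,1,0,0} = 3
G_C(21) = 3.
Combined Grundy value = 2 ⊕ 0 ⊕ 3 = 1.

1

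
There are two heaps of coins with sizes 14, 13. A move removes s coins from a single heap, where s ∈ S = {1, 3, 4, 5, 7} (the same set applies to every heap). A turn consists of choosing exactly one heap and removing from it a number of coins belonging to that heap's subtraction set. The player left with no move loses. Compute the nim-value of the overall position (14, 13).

All heaps use S = {1, 3, 4, 5, 7}:
G(0) = 0
G(1) = mex{0} = 1
G(2) = mex{1} = 0
G(3) = mex{0,0} = 1
G(4) = mex{1,1,0} = 2
G(5) = mex{2,0,1,0} = 3
G(6) = mex{3,1,0,1} = 2
G(7) = mex{2,2,1,0,0} = 3
G(8) = mex{3,3,2,1,1} = 0
G(9) = mex{0,2,3,2,0} = 1
G(10) = mex{1,3,2,3,1} = 0
G(11) = mex{0,0,3,2,2} = 1
G(12) = mex{1,1,0,3,3} = 2
G(13) = mex{2,0,1,0,2} = 3
G(14) = mex{3,1,0,1,3} = 2
Heap A: G(14) = 2.
Heap B: G(13) = 3.
Combined Grundy value = 2 ⊕ 3 = 1.

1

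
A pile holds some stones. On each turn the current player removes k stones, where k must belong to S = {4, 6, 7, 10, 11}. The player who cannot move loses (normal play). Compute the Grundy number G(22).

1

n :  0  1  2  3  4  5  6  7  8  9 10 11 12 13 14 15 16 17 18 19 20 21 22
G :  0  0  0  0  1  1  1  1  2  2  2  2  3  3  3  0  0  0  0  1  1  1  1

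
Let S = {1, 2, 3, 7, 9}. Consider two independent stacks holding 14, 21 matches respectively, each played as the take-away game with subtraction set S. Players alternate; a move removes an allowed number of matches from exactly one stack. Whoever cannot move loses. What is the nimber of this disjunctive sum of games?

All stacks use S = {1, 2, 3, 7, 9}:
n :  0  1  2  3  4  5  6  7  8  9 10 11 12 13 14 15 16 17 18 19 20 21
G :  0  1  2  3  0  1  2  3  0  1  2  3  0  1  2  3  0  1  2  3  0  1
Stack A: G(14) = 2.
Stack B: G(21) = 1.
Combined Grundy value = 2 ⊕ 1 = 3.

3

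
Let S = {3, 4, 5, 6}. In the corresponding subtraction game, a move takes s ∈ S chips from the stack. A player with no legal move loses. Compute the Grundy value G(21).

1

G(0) = 0
G(1) = mex{} = 0
G(2) = mex{} = 0
G(3) = mex{0} = 1
G(4) = mex{0,0} = 1
G(5) = mex{0,0,0} = 1
G(6) = mex{1,0,0,0} = 2
G(7) = mex{1,1,0,0} = 2
G(8) = mex{1,1,1,0} = 2
G(9) = mex{2,1,1,1} = 0
G(10) = mex{2,2,1,1} = 0
G(11) = mex{2,2,2,1} = 0
G(12) = mex{0,2,2,2} = 1
G(13) = mex{0,0,2,2} = 1
G(14) = mex{0,0,0,2} = 1
G(15) = mex{1,0,0,0} = 2
G(16) = mex{1,1,0,0} = 2
G(17) = mex{1,1,1,0} = 2
G(18) = mex{2,1,1,1} = 0
G(19) = mex{2,2,1,1} = 0
G(20) = mex{2,2,2,1} = 0
G(21) = mex{0,2,2,2} = 1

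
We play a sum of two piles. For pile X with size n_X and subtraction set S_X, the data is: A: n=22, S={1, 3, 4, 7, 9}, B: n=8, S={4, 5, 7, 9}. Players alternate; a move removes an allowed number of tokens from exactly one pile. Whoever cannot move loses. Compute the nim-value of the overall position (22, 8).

0

Pile A, S = {1, 3, 4, 7, 9}:
G(0) = 0
G(1) = mex{0} = 1
G(2) = mex{1} = 0
G(3) = mex{0,0} = 1
G(4) = mex{1,1,0} = 2
G(5) = mex{2,0,1} = 3
G(6) = mex{3,1,0} = 2
G(7) = mex{2,2,1,0} = 3
G(8) = mex{3,3,2,1} = 0
G(9) = mex{0,2,3,0,0} = 1
G(10) = mex{1,3,2,1,1} = 0
G(11) = mex{0,0,3,2,0} = 1
G(12) = mex{1,1,0,3,1} = 2
G(13) = mex{2,0,1,2,2} = 3
G(14) = mex{3,1,0,3,3} = 2
G(15) = mex{2,2,1,0,2} = 3
G(16) = mex{3,3,2,1,3} = 0
G(17) = mex{0,2,3,0,0} = 1
G(18) = mex{1,3,2,1,1} = 0
G(19) = mex{0,0,3,2,0} = 1
G(20) = mex{1,1,0,3,1} = 2
G(21) = mex{2,0,1,2,2} = 3
G(22) = mex{3,1,0,3,3} = 2
G_A(22) = 2.
Pile B, S = {4, 5, 7, 9}:
G(0) = 0
G(1) = mex{} = 0
G(2) = mex{} = 0
G(3) = mex{} = 0
G(4) = mex{0} = 1
G(5) = mex{0,0} = 1
G(6) = mex{0,0} = 1
G(7) = mex{0,0,0} = 1
G(8) = mex{1,0,0} = 2
G_B(8) = 2.
Combined Grundy value = 2 ⊕ 2 = 0.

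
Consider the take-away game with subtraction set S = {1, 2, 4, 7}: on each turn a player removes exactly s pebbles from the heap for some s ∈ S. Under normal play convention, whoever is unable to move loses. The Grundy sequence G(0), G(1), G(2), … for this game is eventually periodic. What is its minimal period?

3

n :  0  1  2  3  4  5  6  7  8  9 10 11 12 13 14
G :  0  1  2  0  1  2  0  1  2  0  1  2  0  1  2
G(n+3) = G(n) holds for n = 0,…,6 (a full window of length max(S) = 7), so the sequence is purely periodic with period 3.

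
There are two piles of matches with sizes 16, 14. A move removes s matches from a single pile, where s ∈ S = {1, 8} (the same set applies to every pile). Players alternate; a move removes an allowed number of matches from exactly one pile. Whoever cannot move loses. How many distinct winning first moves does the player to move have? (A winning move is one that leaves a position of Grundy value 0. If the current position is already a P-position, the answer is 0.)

All piles use S = {1, 8}:
n :  0  1  2  3  4  5  6  7  8  9 10 11 12 13 14 15 16
G :  0  1  0  1  0  1  0  1  2  0  1  0  1  0  1  0  1
Pile A: G(16) = 1.
Pile B: G(14) = 1.
Combined Grundy value = 1 ⊕ 1 = 0.
A winning move leaves total XOR = 0, i.e. changes one component's Grundy value g to g ⊕ X where X is the current total.
Pile A: target g' = 1⊕0 = 1, but every legal move changes the Grundy value (mex property), so 0 moves.
Pile B: target g' = 1⊕0 = 1, but every legal move changes the Grundy value (mex property), so 0 moves.

0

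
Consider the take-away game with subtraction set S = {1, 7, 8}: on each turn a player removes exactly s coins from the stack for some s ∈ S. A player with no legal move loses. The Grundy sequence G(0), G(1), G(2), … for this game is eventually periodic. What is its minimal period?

15

G(0) = 0
G(1) = mex{0} = 1
G(2) = mex{1} = 0
G(3) = mex{0} = 1
G(4) = mex{1} = 0
G(5) = mex{0} = 1
G(6) = mex{1} = 0
G(7) = mex{0,0} = 1
G(8) = mex{1,1,0} = 2
G(9) = mex{2,0,1} = 3
G(10) = mex{3,1,0} = 2
G(11) = mex{2,0,1} = 3
G(12) = mex{3,1,0} = 2
G(13) = mex{2,0,1} = 3
G(14) = mex{3,1,0} = 2
G(15) = mex{2,2,1} = 0
G(16) = mex{0,3,2} = 1
G(17) = mex{1,2,3} = 0
G(18) = mex{0,3,2} = 1
G(19) = mex{1,2,3} = 0
G(20) = mex{0,3,2} = 1
G(21) = mex{1,2,3} = 0
G(22) = mex{0,0,2} = 1
G(23) = mex{1,1,0} = 2
G(24) = mex{2,0,1} = 3
G(25) = mex{3,1,0} = 2
G(26) = mex{2,0,1} = 3
G(27) = mex{3,1,0} = 2
G(28) = mex{2,0,1} = 3
G(29) = mex{3,1,0} = 2
G(30) = mex{2,2,1} = 0
G(31) = mex{0,3,2} = 1
G(n+15) = G(n) holds for n = 0,…,7 (a full window of length max(S) = 8), so the sequence is purely periodic with period 15.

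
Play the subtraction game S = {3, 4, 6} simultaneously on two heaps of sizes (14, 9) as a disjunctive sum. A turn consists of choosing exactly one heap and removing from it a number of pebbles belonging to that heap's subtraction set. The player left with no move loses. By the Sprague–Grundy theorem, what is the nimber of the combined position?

1

All heaps use S = {3, 4, 6}:
G(0) = 0
G(1) = mex{} = 0
G(2) = mex{} = 0
G(3) = mex{0} = 1
G(4) = mex{0,0} = 1
G(5) = mex{0,0} = 1
G(6) = mex{1,0,0} = 2
G(7) = mex{1,1,0} = 2
G(8) = mex{1,1,0} = 2
G(9) = mex{2,1,1} = 0
G(10) = mex{2,2,1} = 0
G(11) = mex{2,2,1} = 0
G(12) = mex{0,2,2} = 1
G(13) = mex{0,0,2} = 1
G(14) = mex{0,0,2} = 1
Heap A: G(14) = 1.
Heap B: G(9) = 0.
Combined Grundy value = 1 ⊕ 0 = 1.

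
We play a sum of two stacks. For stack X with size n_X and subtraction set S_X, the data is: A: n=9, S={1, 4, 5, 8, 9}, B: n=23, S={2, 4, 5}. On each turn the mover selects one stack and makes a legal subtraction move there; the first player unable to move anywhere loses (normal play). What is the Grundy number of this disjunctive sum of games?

4

Stack A, S = {1, 4, 5, 8, 9}:
G(0) = 0
G(1) = mex{0} = 1
G(2) = mex{1} = 0
G(3) = mex{0} = 1
G(4) = mex{1,0} = 2
G(5) = mex{2,1,0} = 3
G(6) = mex{3,0,1} = 2
G(7) = mex{2,1,0} = 3
G(8) = mex{3,2,1,0} = 4
G(9) = mex{4,3,2,1,0} = 5
G_A(9) = 5.
Stack B, S = {2, 4, 5}:
n :  0  1  2  3  4  5  6  7  8  9 10 11 12 13 14 15 16 17 18 19 20 21 22 23
G :  0  0  1  1  2  2  3  0  0  1  1  2  2  3  0  0  1  1  2  2  3  0  0  1
G_B(23) = 1.
Combined Grundy value = 5 ⊕ 1 = 4.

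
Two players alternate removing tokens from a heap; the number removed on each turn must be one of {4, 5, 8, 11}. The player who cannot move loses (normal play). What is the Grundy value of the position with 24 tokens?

G(0) = 0
G(1) = mex{} = 0
G(2) = mex{} = 0
G(3) = mex{} = 0
G(4) = mex{0} = 1
G(5) = mex{0,0} = 1
G(6) = mex{0,0} = 1
G(7) = mex{0,0} = 1
G(8) = mex{1,0,0} = 2
G(9) = mex{1,1,0} = 2
G(10) = mex{1,1,0} = 2
G(11) = mex{1,1,0,0} = 2
G(12) = mex{2,1,1,0} = 3
G(13) = mex{2,2,1,0} = 3
G(14) = mex{2,2,1,0} = 3
G(15) = mex{2,2,1,1} = 0
G(16) = mex{3,2,2,1} = 0
G(17) = mex{3,3,2,1} = 0
G(18) = mex{3,3,2,1} = 0
G(19) = mex{0,3,2,2} = 1
G(20) = mex{0,0,3,2} = 1
G(21) = mex{0,0,3,2} = 1
G(22) = mex{0,0,3,2} = 1
G(23) = mex{1,0,0,3} = 2
G(24) = mex{1,1,0,3} = 2

2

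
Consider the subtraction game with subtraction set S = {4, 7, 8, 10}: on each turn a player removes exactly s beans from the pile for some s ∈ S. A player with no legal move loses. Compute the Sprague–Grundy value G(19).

1

n :  0  1  2  3  4  5  6  7  8  9 10 11 12 13 14 15 16 17 18 19
G :  0  0  0  0  1  1  1  1  2  2  2  2  3  3  0  0  0  0  1  1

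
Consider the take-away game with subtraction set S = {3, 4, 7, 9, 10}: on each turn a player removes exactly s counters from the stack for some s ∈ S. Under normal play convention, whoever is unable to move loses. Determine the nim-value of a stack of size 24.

3

n :  0  1  2  3  4  5  6  7  8  9 10 11 12 13 14 15 16 17 18 19 20 21 22 23 24
G :  0  0  0  1  1  1  2  2  2  3  3  3  4  0  0  0  1  1  1  2  2  2  3  3  3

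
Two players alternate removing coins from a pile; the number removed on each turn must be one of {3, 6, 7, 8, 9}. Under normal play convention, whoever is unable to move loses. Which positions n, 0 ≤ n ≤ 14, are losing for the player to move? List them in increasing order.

0, 1, 2, 12, 13, 14

G(0) = 0
G(1) = mex{} = 0
G(2) = mex{} = 0
G(3) = mex{0} = 1
G(4) = mex{0} = 1
G(5) = mex{0} = 1
G(6) = mex{1,0} = 2
G(7) = mex{1,0,0} = 2
G(8) = mex{1,0,0,0} = 2
G(9) = mex{2,1,0,0,0} = 3
G(10) = mex{2,1,1,0,0} = 3
G(11) = mex{2,1,1,1,0} = 3
G(12) = mex{3,2,1,1,1} = 0
G(13) = mex{3,2,2,1,1} = 0
G(14) = mex{3,2,2,2,1} = 0
P-positions are exactly the n with G(n) = 0.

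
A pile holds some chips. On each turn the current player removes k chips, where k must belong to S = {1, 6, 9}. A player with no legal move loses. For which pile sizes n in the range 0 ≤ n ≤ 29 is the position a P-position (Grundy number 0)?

0, 2, 4, 7, 12, 14, 17, 19, 22, 24, 27, 29

G(0) = 0
G(1) = mex{0} = 1
G(2) = mex{1} = 0
G(3) = mex{0} = 1
G(4) = mex{1} = 0
G(5) = mex{0} = 1
G(6) = mex{1,0} = 2
G(7) = mex{2,1} = 0
G(8) = mex{0,0} = 1
G(9) = mex{1,1,0} = 2
G(10) = mex{2,0,1} = 3
G(11) = mex{3,1,0} = 2
G(12) = mex{2,2,1} = 0
G(13) = mex{0,0,0} = 1
G(14) = mex{1,1,1} = 0
G(15) = mex{0,2,2} = 1
G(16) = mex{1,3,0} = 2
G(17) = mex{2,2,1} = 0
G(18) = mex{0,0,2} = 1
G(19) = mex{1,1,3} = 0
G(20) = mex{0,0,2} = 1
G(21) = mex{1,1,0} = 2
G(22) = mex{2,2,1} = 0
G(23) = mex{0,0,0} = 1
G(24) = mex{1,1,1} = 0
G(25) = mex{0,0,2} = 1
G(26) = mex{1,1,0} = 2
G(27) = mex{2,2,1} = 0
G(28) = mex{0,0,0} = 1
G(29) = mex{1,1,1} = 0
P-positions are exactly the n with G(n) = 0.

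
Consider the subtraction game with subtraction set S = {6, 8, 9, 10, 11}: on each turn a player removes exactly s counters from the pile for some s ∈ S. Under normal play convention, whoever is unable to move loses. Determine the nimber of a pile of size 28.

1

G(0) = 0
G(1) = mex{} = 0
G(2) = mex{} = 0
G(3) = mex{} = 0
G(4) = mex{} = 0
G(5) = mex{} = 0
G(6) = mex{0} = 1
G(7) = mex{0} = 1
G(8) = mex{0,0} = 1
G(9) = mex{0,0,0} = 1
G(10) = mex{0,0,0,0} = 1
G(11) = mex{0,0,0,0,0} = 1
G(12) = mex{1,0,0,0,0} = 2
G(13) = mex{1,0,0,0,0} = 2
G(14) = mex{1,1,0,0,0} = 2
G(15) = mex{1,1,1,0,0} = 2
G(16) = mex{1,1,1,1,0} = 2
G(17) = mex{1,1,1,1,1} = 0
G(18) = mex{2,1,1,1,1} = 0
G(19) = mex{2,1,1,1,1} = 0
G(20) = mex{2,2,1,1,1} = 0
G(21) = mex{2,2,2,1,1} = 0
G(22) = mex{2,2,2,2,1} = 0
G(23) = mex{0,2,2,2,2} = 1
G(24) = mex{0,2,2,2,2} = 1
G(25) = mex{0,0,2,2,2} = 1
G(26) = mex{0,0,0,2,2} = 1
G(27) = mex{0,0,0,0,2} = 1
G(28) = mex{0,0,0,0,0} = 1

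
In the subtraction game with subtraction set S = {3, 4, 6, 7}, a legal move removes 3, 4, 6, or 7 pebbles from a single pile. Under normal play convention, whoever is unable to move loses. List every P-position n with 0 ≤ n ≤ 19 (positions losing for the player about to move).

G(0) = 0
G(1) = mex{} = 0
G(2) = mex{} = 0
G(3) = mex{0} = 1
G(4) = mex{0,0} = 1
G(5) = mex{0,0} = 1
G(6) = mex{1,0,0} = 2
G(7) = mex{1,1,0,0} = 2
G(8) = mex{1,1,0,0} = 2
G(9) = mex{2,1,1,0} = 3
G(10) = mex{2,2,1,1} = 0
G(11) = mex{2,2,1,1} = 0
G(12) = mex{3,2,2,1} = 0
G(13) = mex{0,3,2,2} = 1
G(14) = mex{0,0,2,2} = 1
G(15) = mex{0,0,3,2} = 1
G(16) = mex{1,0,0,3} = 2
G(17) = mex{1,1,0,0} = 2
G(18) = mex{1,1,0,0} = 2
G(19) = mex{2,1,1,0} = 3
P-positions are exactly the n with G(n) = 0.

0, 1, 2, 10, 11, 12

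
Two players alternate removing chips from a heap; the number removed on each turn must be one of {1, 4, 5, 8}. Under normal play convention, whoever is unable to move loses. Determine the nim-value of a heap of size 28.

1

G(0) = 0
G(1) = mex{0} = 1
G(2) = mex{1} = 0
G(3) = mex{0} = 1
G(4) = mex{1,0} = 2
G(5) = mex{2,1,0} = 3
G(6) = mex{3,0,1} = 2
G(7) = mex{2,1,0} = 3
G(8) = mex{3,2,1,0} = 4
G(9) = mex{4,3,2,1} = 0
G(10) = mex{0,2,3,0} = 1
G(11) = mex{1,3,2,1} = 0
G(12) = mex{0,4,3,2} = 1
G(13) = mex{1,0,4,3} = 2
G(14) = mex{2,1,0,2} = 3
G(15) = mex{3,0,1,3} = 2
G(16) = mex{2,1,0,4} = 3
G(17) = mex{3,2,1,0} = 4
G(18) = mex{4,3,2,1} = 0
G(19) = mex{0,2,3,0} = 1
G(20) = mex{1,3,2,1} = 0
G(21) = mex{0,4,3,2} = 1
G(22) = mex{1,0,4,3} = 2
G(23) = mex{2,1,0,2} = 3
G(24) = mex{3,0,1,3} = 2
G(25) = mex{2,1,0,4} = 3
G(26) = mex{3,2,1,0} = 4
G(27) = mex{4,3,2,1} = 0
G(28) = mex{0,2,3,0} = 1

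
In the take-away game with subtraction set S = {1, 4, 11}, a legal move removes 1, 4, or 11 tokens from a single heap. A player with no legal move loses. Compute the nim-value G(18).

n :  0  1  2  3  4  5  6  7  8  9 10 11 12 13 14 15 16 17 18
G :  0  1  0  1  2  0  1  0  1  2  0  1  0  1  2  0  1  0  1

1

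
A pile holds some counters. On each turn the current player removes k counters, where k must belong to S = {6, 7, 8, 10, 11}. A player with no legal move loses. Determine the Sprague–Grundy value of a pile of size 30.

2

n :  0  1  2  3  4  5  6  7  8  9 10 11 12 13 14 15 16 17 18 19 20 21 22 23 24 25 26 27 28 29 30
G :  0  0  0  0  0  0  1  1  1  1  1  1  2  2  2  2  2  0  0  0  0  0  0  1  1  1  1  1  1  2  2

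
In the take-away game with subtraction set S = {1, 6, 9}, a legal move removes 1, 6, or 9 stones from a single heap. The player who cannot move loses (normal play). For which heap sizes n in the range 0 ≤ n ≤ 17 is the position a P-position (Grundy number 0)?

G(0) = 0
G(1) = mex{0} = 1
G(2) = mex{1} = 0
G(3) = mex{0} = 1
G(4) = mex{1} = 0
G(5) = mex{0} = 1
G(6) = mex{1,0} = 2
G(7) = mex{2,1} = 0
G(8) = mex{0,0} = 1
G(9) = mex{1,1,0} = 2
G(10) = mex{2,0,1} = 3
G(11) = mex{3,1,0} = 2
G(12) = mex{2,2,1} = 0
G(13) = mex{0,0,0} = 1
G(14) = mex{1,1,1} = 0
G(15) = mex{0,2,2} = 1
G(16) = mex{1,3,0} = 2
G(17) = mex{2,2,1} = 0
P-positions are exactly the n with G(n) = 0.

0, 2, 4, 7, 12, 14, 17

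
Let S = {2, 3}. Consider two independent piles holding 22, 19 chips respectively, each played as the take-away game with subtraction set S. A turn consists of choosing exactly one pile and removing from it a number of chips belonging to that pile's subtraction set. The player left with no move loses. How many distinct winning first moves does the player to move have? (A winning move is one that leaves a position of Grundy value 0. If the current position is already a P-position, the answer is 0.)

All piles use S = {2, 3}:
G(0) = 0
G(1) = mex{} = 0
G(2) = mex{0} = 1
G(3) = mex{0,0} = 1
G(4) = mex{1,0} = 2
G(5) = mex{1,1} = 0
G(6) = mex{2,1} = 0
G(7) = mex{0,2} = 1
G(8) = mex{0,0} = 1
G(9) = mex{1,0} = 2
G(10) = mex{1,1} = 0
G(11) = mex{2,1} = 0
G(12) = mex{0,2} = 1
G(13) = mex{0,0} = 1
G(14) = mex{1,0} = 2
G(15) = mex{1,1} = 0
G(16) = mex{2,1} = 0
G(17) = mex{0,2} = 1
G(18) = mex{0,0} = 1
G(19) = mex{1,0} = 2
G(20) = mex{1,1} = 0
G(21) = mex{2,1} = 0
G(22) = mex{0,2} = 1
Pile A: G(22) = 1.
Pile B: G(19) = 2.
Combined Grundy value = 1 ⊕ 2 = 3.
A winning move leaves total XOR = 0, i.e. changes one component's Grundy value g to g ⊕ X where X is the current total.
Pile A: need g' = 1⊕3 = 2. Options: 22−2→G=0, 22−3→G=2. Hits: 1.
Pile B: need g' = 2⊕3 = 1. Options: 19−2→G=1, 19−3→G=0. Hits: 1.

2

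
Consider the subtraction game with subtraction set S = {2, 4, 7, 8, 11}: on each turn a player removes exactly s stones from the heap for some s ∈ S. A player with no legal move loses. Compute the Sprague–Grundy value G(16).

n :  0  1  2  3  4  5  6  7  8  9 10 11 12 13 14 15 16
G :  0  0  1  1  2  2  0  3  1  4  2  5  3  3  4  0  0

0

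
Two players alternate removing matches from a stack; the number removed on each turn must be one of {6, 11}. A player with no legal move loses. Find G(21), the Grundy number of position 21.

0

G(0) = 0
G(1) = mex{} = 0
G(2) = mex{} = 0
G(3) = mex{} = 0
G(4) = mex{} = 0
G(5) = mex{} = 0
G(6) = mex{0} = 1
G(7) = mex{0} = 1
G(8) = mex{0} = 1
G(9) = mex{0} = 1
G(10) = mex{0} = 1
G(11) = mex{0,0} = 1
G(12) = mex{1,0} = 2
G(13) = mex{1,0} = 2
G(14) = mex{1,0} = 2
G(15) = mex{1,0} = 2
G(16) = mex{1,0} = 2
G(17) = mex{1,1} = 0
G(18) = mex{2,1} = 0
G(19) = mex{2,1} = 0
G(20) = mex{2,1} = 0
G(21) = mex{2,1} = 0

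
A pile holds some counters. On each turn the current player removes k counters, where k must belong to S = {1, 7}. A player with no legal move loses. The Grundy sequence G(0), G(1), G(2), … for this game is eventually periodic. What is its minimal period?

G(0) = 0
G(1) = mex{0} = 1
G(2) = mex{1} = 0
G(3) = mex{0} = 1
G(4) = mex{1} = 0
G(5) = mex{0} = 1
G(6) = mex{1} = 0
G(7) = mex{0,0} = 1
G(8) = mex{1,1} = 0
G(9) = mex{0,0} = 1
G(10) = mex{1,1} = 0
G(11) = mex{0,0} = 1
G(12) = mex{1,1} = 0
G(13) = mex{0,0} = 1
G(14) = mex{1,1} = 0
G(n+2) = G(n) holds for n = 0,…,6 (a full window of length max(S) = 7), so the sequence is purely periodic with period 2.

2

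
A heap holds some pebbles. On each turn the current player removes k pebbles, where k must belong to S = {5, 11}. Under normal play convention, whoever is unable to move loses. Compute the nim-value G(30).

G(0) = 0
G(1) = mex{} = 0
G(2) = mex{} = 0
G(3) = mex{} = 0
G(4) = mex{} = 0
G(5) = mex{0} = 1
G(6) = mex{0} = 1
G(7) = mex{0} = 1
G(8) = mex{0} = 1
G(9) = mex{0} = 1
G(10) = mex{1} = 0
G(11) = mex{1,0} = 2
G(12) = mex{1,0} = 2
G(13) = mex{1,0} = 2
G(14) = mex{1,0} = 2
G(15) = mex{0,0} = 1
G(16) = mex{2,1} = 0
G(17) = mex{2,1} = 0
G(18) = mex{2,1} = 0
G(19) = mex{2,1} = 0
G(20) = mex{1,1} = 0
G(21) = mex{0,0} = 1
G(22) = mex{0,2} = 1
G(23) = mex{0,2} = 1
G(24) = mex{0,2} = 1
G(25) = mex{0,2} = 1
G(26) = mex{1,1} = 0
G(27) = mex{1,0} = 2
G(28) = mex{1,0} = 2
G(29) = mex{1,0} = 2
G(30) = mex{1,0} = 2

2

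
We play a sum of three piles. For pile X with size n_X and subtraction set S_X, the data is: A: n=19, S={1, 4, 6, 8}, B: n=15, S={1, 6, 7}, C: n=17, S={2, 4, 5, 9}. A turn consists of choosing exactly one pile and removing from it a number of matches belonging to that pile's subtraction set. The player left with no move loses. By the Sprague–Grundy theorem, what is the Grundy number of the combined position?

Pile A, S = {1, 4, 6, 8}:
G(0) = 0
G(1) = mex{0} = 1
G(2) = mex{1} = 0
G(3) = mex{0} = 1
G(4) = mex{1,0} = 2
G(5) = mex{2,1} = 0
G(6) = mex{0,0,0} = 1
G(7) = mex{1,1,1} = 0
G(8) = mex{0,2,0,0} = 1
G(9) = mex{1,0,1,1} = 2
G(10) = mex{2,1,2,0} = 3
G(11) = mex{3,0,0,1} = 2
G(12) = mex{2,1,1,2} = 0
G(13) = mex{0,2,0,0} = 1
G(14) = mex{1,3,1,1} = 0
G(15) = mex{0,2,2,0} = 1
G(16) = mex{1,0,3,1} = 2
G(17) = mex{2,1,2,2} = 0
G(18) = mex{0,0,0,3} = 1
G(19) = mex{1,1,1,2} = 0
G_A(19) = 0.
Pile B, S = {1, 6, 7}:
G(0) = 0
G(1) = mex{0} = 1
G(2) = mex{1} = 0
G(3) = mex{0} = 1
G(4) = mex{1} = 0
G(5) = mex{0} = 1
G(6) = mex{1,0} = 2
G(7) = mex{2,1,0} = 3
G(8) = mex{3,0,1} = 2
G(9) = mex{2,1,0} = 3
G(10) = mex{3,0,1} = 2
G(11) = mex{2,1,0} = 3
G(12) = mex{3,2,1} = 0
G(13) = mex{0,3,2} = 1
G(14) = mex{1,2,3} = 0
G(15) = mex{0,3,2} = 1
G_B(15) = 1.
Pile C, S = {2, 4, 5, 9}:
n :  0  1  2  3  4  5  6  7  8  9 10 11 12 13 14 15 16 17
G :  0  0  1  1  2  2  3  0  0  1  1  2  2  3  0  0  1  1
G_C(17) = 1.
Combined Grundy value = 0 ⊕ 1 ⊕ 1 = 0.

0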